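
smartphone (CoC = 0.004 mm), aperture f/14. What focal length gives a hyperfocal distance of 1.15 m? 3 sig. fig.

8.00 mm

From H = f²/(N·c) + f, with f ≪ H: f ≈ √(H·N·c) = √(1150 × 14 × 0.004) = √64.400 ≈ 8.025 mm.
Exact: f² + N·c·f − N·c·H = 0 ⇒ f = (−N·c + √((N·c)² + 4·N·c·H))/2 = (−0.056 + √257.60)/2 ≈ 7.9970 mm ≈ 8.00 mm.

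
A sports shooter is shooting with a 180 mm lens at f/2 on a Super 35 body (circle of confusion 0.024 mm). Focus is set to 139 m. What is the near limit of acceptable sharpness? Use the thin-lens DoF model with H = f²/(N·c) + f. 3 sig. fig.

Hyperfocal distance H = f²/(N·c) + f = 180²/(2 × 0.024) + 180 = 32400/0.048 + 180 ≈ 675180.0 mm ≈ 675.2 m.
Near limit Dn = s·(H − f)/(H + s − 2f) = 139000 × (675180.0 − 180) / (675180.0 + 139000 − 2 × 180) = 139000 × 675000.0 / 813820.0 ≈ 115290 mm ≈ 115 m.

115 m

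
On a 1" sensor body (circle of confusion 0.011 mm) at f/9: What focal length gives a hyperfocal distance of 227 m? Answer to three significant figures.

From H = f²/(N·c) + f, with f ≪ H: f ≈ √(H·N·c) = √(227000 × 9 × 0.011) = √22473 ≈ 149.9 mm.
The +f correction barely moves this — solving exactly, f² + N·c·f − N·c·H = 0 ⇒ f = (−N·c + √((N·c)² + 4·N·c·H))/2 = (−0.099 + √89892)/2 ≈ 149.86 mm, so f ≈ 150 mm.

150 mm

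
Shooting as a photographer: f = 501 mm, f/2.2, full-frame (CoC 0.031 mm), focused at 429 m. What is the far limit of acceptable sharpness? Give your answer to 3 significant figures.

Hyperfocal distance H = f²/(N·c) + f = 501²/(2.2 × 0.031) + 501 = 251001/0.0682 + 501 ≈ 3680867.6 mm ≈ 3681 m.
Far limit Df = s·(H − f)/(H − s) = 429000 × (3680867.6 − 501) / (3680867.6 − 429000) = 429000 × 3680366.6 / 3251867.6 ≈ 485529 mm ≈ 486 m.

486 m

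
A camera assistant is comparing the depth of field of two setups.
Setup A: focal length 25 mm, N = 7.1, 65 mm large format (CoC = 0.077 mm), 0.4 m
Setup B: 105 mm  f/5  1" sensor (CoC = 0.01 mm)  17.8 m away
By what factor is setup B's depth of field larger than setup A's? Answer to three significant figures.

Setup A: H = 25²/(7.1×0.077) + 25 ≈ 1168.2 mm; DoF = Df − Dn = 595.26 − 301.20 ≈ 294.06 mm.
Setup B: H = 105²/(5×0.01) + 105 ≈ 220605.0 mm; DoF = Df − Dn = 19353.1 − 16477.7 ≈ 2875.4 mm.
Ratio = 2875.4 / 294.06 ≈ 9.78.

9.78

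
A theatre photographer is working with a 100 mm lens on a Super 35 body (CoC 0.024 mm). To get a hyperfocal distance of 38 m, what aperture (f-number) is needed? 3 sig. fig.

Rearrange H = f²/(N·c) + f for N: N = f² / ((H − f)·c).
N = 100² / ((38000 − 100) × 0.024) = 10000 / 909.6 ≈ 11.

f/11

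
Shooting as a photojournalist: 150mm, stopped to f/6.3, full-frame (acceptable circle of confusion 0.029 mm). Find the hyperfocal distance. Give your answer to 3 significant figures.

123 m

Hyperfocal distance H = f²/(N·c) + f = 150²/(6.3 × 0.029) + 150 = 22500/0.1827 + 150 ≈ 123302.7 mm ≈ 123 m.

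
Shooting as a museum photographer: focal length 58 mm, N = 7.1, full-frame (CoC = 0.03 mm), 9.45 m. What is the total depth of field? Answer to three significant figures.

17.4 m

Hyperfocal distance H = f²/(N·c) + f = 58²/(7.1 × 0.03) + 58 = 3364/0.213 + 58 ≈ 15851.4 mm ≈ 15.85 m.
Near limit Dn = s·(H − f)/(H + s − 2f) = 9450 × (15851.4 − 58) / (15851.4 + 9450 − 2 × 58) = 9450 × 15793.4 / 25185.4 ≈ 5926 mm.
Far limit Df = s·(H − f)/(H − s) = 9450 × (15851.4 − 58) / (15851.4 − 9450) = 9450 × 15793.4 / 6401.4 ≈ 23315 mm.
Depth of field = Df − Dn = 23315 − 5926 ≈ 17389 mm ≈ 17.4 m.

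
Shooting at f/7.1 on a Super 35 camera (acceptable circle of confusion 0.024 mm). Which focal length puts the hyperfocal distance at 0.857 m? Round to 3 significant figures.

12.0 mm

From H = f²/(N·c) + f, with f ≪ H: f ≈ √(H·N·c) = √(857 × 7.1 × 0.024) = √146.03 ≈ 12.08 mm.
Exact: f² + N·c·f − N·c·H = 0 ⇒ f = (−N·c + √((N·c)² + 4·N·c·H))/2 = (−0.1704 + √584.16)/2 ≈ 12.000 mm ≈ 12.0 mm.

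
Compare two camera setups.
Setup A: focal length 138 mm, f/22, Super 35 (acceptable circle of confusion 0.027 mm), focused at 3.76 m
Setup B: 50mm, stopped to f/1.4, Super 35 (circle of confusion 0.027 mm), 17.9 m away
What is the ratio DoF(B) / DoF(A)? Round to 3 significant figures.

12.1

Setup A: H = 138²/(22×0.027) + 138 ≈ 32198.6 mm; DoF = Df − Dn = 4238.88 − 3378.34 ≈ 860.54 mm.
Setup B: H = 50²/(1.4×0.027) + 50 ≈ 66187.6 mm; DoF = Df − Dn = 24517 − 14096 ≈ 10421 mm.
Ratio = 10421 / 860.54 ≈ 12.1.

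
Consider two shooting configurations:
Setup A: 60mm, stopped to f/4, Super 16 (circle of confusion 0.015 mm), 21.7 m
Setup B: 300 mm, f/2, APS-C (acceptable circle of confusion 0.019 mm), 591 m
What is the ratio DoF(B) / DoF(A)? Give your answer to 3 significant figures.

17.5

Setup A: H = 60²/(4×0.015) + 60 ≈ 60060.0 mm; DoF = Df − Dn = 33942 − 15948 ≈ 17994 mm.
Setup B: H = 300²/(2×0.019) + 300 ≈ 2368721.1 mm; DoF = Df − Dn = 787377 − 473025 ≈ 314352 mm.
Ratio = 314352 / 17994 ≈ 17.5.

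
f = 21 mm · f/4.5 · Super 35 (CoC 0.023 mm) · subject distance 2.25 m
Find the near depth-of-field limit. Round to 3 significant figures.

Hyperfocal distance H = f²/(N·c) + f = 21²/(4.5 × 0.023) + 21 = 441/0.1035 + 21 ≈ 4281.9 mm ≈ 4.282 m.
Near limit Dn = s·(H − f)/(H + s − 2f) = 2250 × (4281.9 − 21) / (4281.9 + 2250 − 2 × 21) = 2250 × 4260.9 / 6489.9 ≈ 1477.2 mm ≈ 1.48 m.

1.48 m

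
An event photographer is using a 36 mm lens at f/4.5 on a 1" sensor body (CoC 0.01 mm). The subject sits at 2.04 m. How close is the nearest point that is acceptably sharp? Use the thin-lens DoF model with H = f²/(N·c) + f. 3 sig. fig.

1.91 m

Hyperfocal distance H = f²/(N·c) + f = 36²/(4.5 × 0.01) + 36 = 1296/0.045 + 36 ≈ 28836.0 mm ≈ 28.84 m.
Near limit Dn = s·(H − f)/(H + s − 2f) = 2040 × (28836.0 − 36) / (28836.0 + 2040 − 2 × 36) = 2040 × 28800.0 / 30804.0 ≈ 1907.3 mm ≈ 1.91 m.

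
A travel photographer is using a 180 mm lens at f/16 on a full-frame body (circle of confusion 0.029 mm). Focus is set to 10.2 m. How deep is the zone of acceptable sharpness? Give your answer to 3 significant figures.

2.99 m

Hyperfocal distance H = f²/(N·c) + f = 180²/(16 × 0.029) + 180 = 32400/0.464 + 180 ≈ 70007.6 mm ≈ 70.01 m.
Near limit Dn = s·(H − f)/(H + s − 2f) = 10200 × (70007.6 − 180) / (70007.6 + 10200 − 2 × 180) = 10200 × 69827.6 / 79847.6 ≈ 8920.0 mm.
Far limit Df = s·(H − f)/(H − s) = 10200 × (70007.6 − 180) / (70007.6 − 10200) = 10200 × 69827.6 / 59807.6 ≈ 11908.9 mm.
Depth of field = Df − Dn = 11908.9 − 8920.0 ≈ 2988.9 mm ≈ 2.99 m.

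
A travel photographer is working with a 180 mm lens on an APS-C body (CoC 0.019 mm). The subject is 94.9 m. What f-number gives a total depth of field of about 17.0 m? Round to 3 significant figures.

Write h = H − f = f²/(N·c). The thin-lens limits are Dn = s·h/(h + (s−f)) and Df = s·h/(h − (s−f)), so DoF = Df − Dn = 2·s·(s−f)·h / (h² − (s−f)²).
That is a quadratic in h: DoF·h² − 2·s·(s−f)·h − DoF·(s−f)² = 0 ⇒ h = (s−f)·(s + √(s² + DoF²)) / DoF = 94720 × (94900 + √(94900² + 17000²)) / 17000 = 94720 × (94900 + 96410.6) / 17000 ≈ 1065938 mm.
Then N = f²/(c·h) = 180² / (0.019 × 1065938) = 32400 / 20253 ≈ 1.60.

f/1.60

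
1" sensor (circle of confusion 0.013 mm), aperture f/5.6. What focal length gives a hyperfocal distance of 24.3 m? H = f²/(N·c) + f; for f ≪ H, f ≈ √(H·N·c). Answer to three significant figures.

42.0 mm

From H = f²/(N·c) + f, with f ≪ H: f ≈ √(H·N·c) = √(24300 × 5.6 × 0.013) = √1769.0 ≈ 42.06 mm.
Exact: f² + N·c·f − N·c·H = 0 ⇒ f = (−N·c + √((N·c)² + 4·N·c·H))/2 = (−0.0728 + √7076.2)/2 ≈ 42.024 mm ≈ 42.0 mm.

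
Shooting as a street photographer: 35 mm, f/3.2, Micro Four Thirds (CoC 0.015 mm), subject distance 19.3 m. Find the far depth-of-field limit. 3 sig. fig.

78.7 m

Hyperfocal distance H = f²/(N·c) + f = 35²/(3.2 × 0.015) + 35 = 1225/0.048 + 35 ≈ 25555.8 mm ≈ 25.56 m.
Far limit Df = s·(H − f)/(H − s) = 19300 × (25555.8 − 35) / (25555.8 − 19300) = 19300 × 25520.8 / 6255.8 ≈ 78735 mm ≈ 78.7 m.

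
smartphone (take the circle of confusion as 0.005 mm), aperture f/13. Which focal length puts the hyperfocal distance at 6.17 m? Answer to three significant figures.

20.0 mm

From H = f²/(N·c) + f, with f ≪ H: f ≈ √(H·N·c) = √(6170 × 13 × 0.005) = √401.05 ≈ 20.03 mm.
The +f correction barely moves this — solving exactly, f² + N·c·f − N·c·H = 0 ⇒ f = (−N·c + √((N·c)² + 4·N·c·H))/2 = (−0.065 + √1604.2)/2 ≈ 19.994 mm, so f ≈ 20.0 mm.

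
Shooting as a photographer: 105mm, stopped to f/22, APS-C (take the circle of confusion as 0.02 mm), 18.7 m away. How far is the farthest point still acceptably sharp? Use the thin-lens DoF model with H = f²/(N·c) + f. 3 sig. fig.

72.5 m

Hyperfocal distance H = f²/(N·c) + f = 105²/(22 × 0.02) + 105 = 11025/0.44 + 105 ≈ 25161.8 mm ≈ 25.16 m.
Far limit Df = s·(H − f)/(H − s) = 18700 × (25161.8 − 105) / (25161.8 − 18700) = 18700 × 25056.8 / 6461.8 ≈ 72512 mm ≈ 72.5 m.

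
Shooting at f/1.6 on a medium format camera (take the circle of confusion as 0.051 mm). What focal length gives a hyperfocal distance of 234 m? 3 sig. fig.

138 mm

From H = f²/(N·c) + f, with f ≪ H: f ≈ √(H·N·c) = √(234000 × 1.6 × 0.051) = √19094 ≈ 138.2 mm.
The +f correction barely moves this — solving exactly, f² + N·c·f − N·c·H = 0 ⇒ f = (−N·c + √((N·c)² + 4·N·c·H))/2 = (−0.0816 + √76378)/2 ≈ 138.14 mm, so f ≈ 138 mm.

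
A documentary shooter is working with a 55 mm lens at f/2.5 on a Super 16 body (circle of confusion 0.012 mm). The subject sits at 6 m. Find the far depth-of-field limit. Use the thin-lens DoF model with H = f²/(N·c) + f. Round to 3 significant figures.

6.38 m

Hyperfocal distance H = f²/(N·c) + f = 55²/(2.5 × 0.012) + 55 = 3025/0.03 + 55 ≈ 100888.3 mm ≈ 100.9 m.
Far limit Df = s·(H − f)/(H − s) = 6000 × (100888.3 − 55) / (100888.3 − 6000) = 6000 × 100833.3 / 94888.3 ≈ 6375.9 mm ≈ 6.38 m.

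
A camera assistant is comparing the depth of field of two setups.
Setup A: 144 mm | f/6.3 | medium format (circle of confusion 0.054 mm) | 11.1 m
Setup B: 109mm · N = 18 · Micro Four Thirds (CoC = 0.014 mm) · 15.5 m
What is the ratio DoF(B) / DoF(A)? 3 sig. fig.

Setup A: H = 144²/(6.3×0.054) + 144 ≈ 61096.4 mm; DoF = Df − Dn = 13532.4 − 9408.8 ≈ 4123.6 mm.
Setup B: H = 109²/(18×0.014) + 109 ≈ 47255.8 mm; DoF = Df − Dn = 23012 − 11685 ≈ 11327 mm.
Ratio = 11327 / 4123.6 ≈ 2.75.

2.75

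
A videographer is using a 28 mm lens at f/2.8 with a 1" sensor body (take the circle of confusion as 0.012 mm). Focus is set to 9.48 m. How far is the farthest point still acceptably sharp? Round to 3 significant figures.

15.9 m

Hyperfocal distance H = f²/(N·c) + f = 28²/(2.8 × 0.012) + 28 = 784/0.0336 + 28 ≈ 23361.3 mm ≈ 23.36 m.
Far limit Df = s·(H − f)/(H − s) = 9480 × (23361.3 − 28) / (23361.3 − 9480) = 9480 × 23333.3 / 13881.3 ≈ 15935 mm ≈ 15.9 m.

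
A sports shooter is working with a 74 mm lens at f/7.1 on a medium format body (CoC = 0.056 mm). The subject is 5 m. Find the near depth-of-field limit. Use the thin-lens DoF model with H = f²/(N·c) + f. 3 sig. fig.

3.68 m

Hyperfocal distance H = f²/(N·c) + f = 74²/(7.1 × 0.056) + 74 = 5476/0.3976 + 74 ≈ 13846.6 mm ≈ 13.85 m.
Near limit Dn = s·(H − f)/(H + s − 2f) = 5000 × (13846.6 − 74) / (13846.6 + 5000 − 2 × 74) = 5000 × 13772.6 / 18698.6 ≈ 3682.8 mm ≈ 3.68 m.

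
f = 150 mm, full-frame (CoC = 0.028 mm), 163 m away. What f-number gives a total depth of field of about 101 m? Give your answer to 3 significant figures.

f/1.40

Write h = H − f = f²/(N·c). The thin-lens limits are Dn = s·h/(h + (s−f)) and Df = s·h/(h − (s−f)), so DoF = Df − Dn = 2·s·(s−f)·h / (h² − (s−f)²).
That is a quadratic in h: DoF·h² − 2·s·(s−f)·h − DoF·(s−f)² = 0 ⇒ h = (s−f)·(s + √(s² + DoF²)) / DoF = 162850 × (163000 + √(163000² + 101000²)) / 101000 = 162850 × (163000 + 191755) / 101000 ≈ 571999 mm.
Then N = f²/(c·h) = 150² / (0.028 × 571999) = 22500 / 16016 ≈ 1.40.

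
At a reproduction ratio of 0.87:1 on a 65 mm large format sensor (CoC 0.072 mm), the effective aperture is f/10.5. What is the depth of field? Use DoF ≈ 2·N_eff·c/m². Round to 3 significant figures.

2.00 mm

At magnification m, DoF ≈ 2·N_eff·c/m² = 2 × 10.5 × 0.072 / 0.87² = 1.512 / 0.7569 ≈ 2 mm.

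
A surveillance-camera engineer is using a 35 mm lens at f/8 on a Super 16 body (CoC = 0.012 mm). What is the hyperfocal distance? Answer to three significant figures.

12.8 m

Hyperfocal distance H = f²/(N·c) + f = 35²/(8 × 0.012) + 35 = 1225/0.096 + 35 ≈ 12795.4 mm ≈ 12.8 m.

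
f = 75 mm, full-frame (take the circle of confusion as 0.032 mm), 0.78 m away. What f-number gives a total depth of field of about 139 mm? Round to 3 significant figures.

Write h = H − f = f²/(N·c). The thin-lens limits are Dn = s·h/(h + (s−f)) and Df = s·h/(h − (s−f)), so DoF = Df − Dn = 2·s·(s−f)·h / (h² − (s−f)²).
That is a quadratic in h: DoF·h² − 2·s·(s−f)·h − DoF·(s−f)² = 0 ⇒ h = (s−f)·(s + √(s² + DoF²)) / DoF = 705 × (780 + √(780² + 139²)) / 139 = 705 × (780 + 792.288) / 139 ≈ 7974.6 mm.
Then N = f²/(c·h) = 75² / (0.032 × 7974.6) = 5625 / 255.19 ≈ 22.

f/22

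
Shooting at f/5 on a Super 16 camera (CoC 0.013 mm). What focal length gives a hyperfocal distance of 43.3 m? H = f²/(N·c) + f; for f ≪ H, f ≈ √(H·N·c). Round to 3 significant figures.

53.0 mm

From H = f²/(N·c) + f, with f ≪ H: f ≈ √(H·N·c) = √(43300 × 5 × 0.013) = √2814.5 ≈ 53.05 mm.
Exact: f² + N·c·f − N·c·H = 0 ⇒ f = (−N·c + √((N·c)² + 4·N·c·H))/2 = (−0.065 + √11258)/2 ≈ 53.019 mm ≈ 53.0 mm.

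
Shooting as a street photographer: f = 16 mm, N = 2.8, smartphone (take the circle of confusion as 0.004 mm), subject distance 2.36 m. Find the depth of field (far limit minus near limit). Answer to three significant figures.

489 mm

Hyperfocal distance H = f²/(N·c) + f = 16²/(2.8 × 0.004) + 16 = 256/0.0112 + 16 ≈ 22873.1 mm ≈ 22.87 m.
Near limit Dn = s·(H − f)/(H + s − 2f) = 2360 × (22873.1 − 16) / (22873.1 + 2360 − 2 × 16) = 2360 × 22857.1 / 25201.1 ≈ 2140.49 mm.
Far limit Df = s·(H − f)/(H − s) = 2360 × (22873.1 − 16) / (22873.1 − 2360) = 2360 × 22857.1 / 20513.1 ≈ 2629.67 mm.
Depth of field = Df − Dn = 2629.67 − 2140.49 ≈ 489.18 mm.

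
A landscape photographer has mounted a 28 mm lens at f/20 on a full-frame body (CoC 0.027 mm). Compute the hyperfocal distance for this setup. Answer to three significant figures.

1.48 m

Hyperfocal distance H = f²/(N·c) + f = 28²/(20 × 0.027) + 28 = 784/0.54 + 28 ≈ 1479.9 mm ≈ 1.48 m.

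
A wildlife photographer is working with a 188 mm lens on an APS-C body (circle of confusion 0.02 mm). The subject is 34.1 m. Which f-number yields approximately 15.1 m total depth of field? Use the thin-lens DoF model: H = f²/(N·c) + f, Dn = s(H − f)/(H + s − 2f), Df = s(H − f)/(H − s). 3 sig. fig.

Write h = H − f = f²/(N·c). The thin-lens limits are Dn = s·h/(h + (s−f)) and Df = s·h/(h − (s−f)), so DoF = Df − Dn = 2·s·(s−f)·h / (h² − (s−f)²).
That is a quadratic in h: DoF·h² − 2·s·(s−f)·h − DoF·(s−f)² = 0 ⇒ h = (s−f)·(s + √(s² + DoF²)) / DoF = 33912 × (34100 + √(34100² + 15100²)) / 15100 = 33912 × (34100 + 37293.7) / 15100 ≈ 160338 mm.
Then N = f²/(c·h) = 188² / (0.02 × 160338) = 35344 / 3206.8 ≈ 11.

f/11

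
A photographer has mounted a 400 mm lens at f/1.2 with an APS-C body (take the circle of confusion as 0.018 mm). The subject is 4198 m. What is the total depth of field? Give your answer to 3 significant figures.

7010 m

Hyperfocal distance H = f²/(N·c) + f = 400²/(1.2 × 0.018) + 400 = 160000/0.0216 + 400 ≈ 7407807.4 mm ≈ 7408 m.
Near limit Dn = s·(H − f)/(H + s − 2f) = 4198000 × (7407807.4 − 400) / (7407807.4 + 4198000 − 2 × 400) = 4198000 × 7407407.4 / 11605007.4 ≈ 2679559 mm.
Far limit Df = s·(H − f)/(H − s) = 4198000 × (7407807.4 − 400) / (7407807.4 − 4198000) = 4198000 × 7407407.4 / 3209807.4 ≈ 9687901 mm.
Depth of field = Df − Dn = 9687901 − 2679559 ≈ 7008342 mm ≈ 7010 m.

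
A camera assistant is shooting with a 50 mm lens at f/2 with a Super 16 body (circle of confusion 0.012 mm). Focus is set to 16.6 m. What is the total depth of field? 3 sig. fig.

Hyperfocal distance H = f²/(N·c) + f = 50²/(2 × 0.012) + 50 = 2500/0.024 + 50 ≈ 104216.7 mm ≈ 104.2 m.
Near limit Dn = s·(H − f)/(H + s − 2f) = 16600 × (104216.7 − 50) / (104216.7 + 16600 − 2 × 50) = 16600 × 104166.7 / 120716.7 ≈ 14324.2 mm.
Far limit Df = s·(H − f)/(H − s) = 16600 × (104216.7 − 50) / (104216.7 − 16600) = 16600 × 104166.7 / 87616.7 ≈ 19735.6 mm.
Depth of field = Df − Dn = 19735.6 − 14324.2 ≈ 5411.4 mm ≈ 5.41 m.

5.41 m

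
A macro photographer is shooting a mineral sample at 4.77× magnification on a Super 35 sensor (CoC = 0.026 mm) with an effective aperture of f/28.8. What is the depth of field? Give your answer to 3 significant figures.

At magnification m, DoF ≈ 2·N_eff·c/m² = 2 × 28.8 × 0.026 / 4.77² = 1.498 / 22.75 ≈ 0.0658 mm.

0.0658 mm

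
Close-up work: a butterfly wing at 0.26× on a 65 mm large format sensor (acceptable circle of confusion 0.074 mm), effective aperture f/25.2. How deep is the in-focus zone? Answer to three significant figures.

At magnification m, DoF ≈ 2·N_eff·c/m² = 2 × 25.2 × 0.074 / 0.26² = 3.73 / 0.0676 ≈ 55.2 mm.

55.2 mm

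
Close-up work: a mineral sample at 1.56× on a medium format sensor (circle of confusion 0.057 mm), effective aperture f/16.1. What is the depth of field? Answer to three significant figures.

0.754 mm

At magnification m, DoF ≈ 2·N_eff·c/m² = 2 × 16.1 × 0.057 / 1.56² = 1.835 / 2.434 ≈ 0.754 mm.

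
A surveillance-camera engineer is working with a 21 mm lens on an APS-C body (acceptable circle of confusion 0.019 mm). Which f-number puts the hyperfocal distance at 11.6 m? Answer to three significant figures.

f/2.00

Rearrange H = f²/(N·c) + f for N: N = f² / ((H − f)·c).
N = 21² / ((11600 − 21) × 0.019) = 441 / 220.0 ≈ 2.00.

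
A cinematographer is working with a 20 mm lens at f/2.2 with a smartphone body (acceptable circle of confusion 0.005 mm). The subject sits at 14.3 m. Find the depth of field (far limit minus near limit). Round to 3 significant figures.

Hyperfocal distance H = f²/(N·c) + f = 20²/(2.2 × 0.005) + 20 = 400/0.011 + 20 ≈ 36383.6 mm ≈ 36.38 m.
Near limit Dn = s·(H − f)/(H + s − 2f) = 14300 × (36383.6 − 20) / (36383.6 + 14300 − 2 × 20) = 14300 × 36363.6 / 50643.6 ≈ 10268 mm.
Far limit Df = s·(H − f)/(H − s) = 14300 × (36383.6 − 20) / (36383.6 − 14300) = 14300 × 36363.6 / 22083.6 ≈ 23547 mm.
Depth of field = Df − Dn = 23547 − 10268 ≈ 13279 mm ≈ 13.3 m.

13.3 m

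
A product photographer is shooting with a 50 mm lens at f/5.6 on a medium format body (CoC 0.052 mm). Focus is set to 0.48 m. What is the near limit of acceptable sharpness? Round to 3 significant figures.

Hyperfocal distance H = f²/(N·c) + f = 50²/(5.6 × 0.052) + 50 = 2500/0.2912 + 50 ≈ 8635.2 mm ≈ 8.635 m.
Near limit Dn = s·(H − f)/(H + s − 2f) = 480 × (8635.2 − 50) / (8635.2 + 480 − 2 × 50) = 480 × 8585.2 / 9015.2 ≈ 457.11 mm.

457 mm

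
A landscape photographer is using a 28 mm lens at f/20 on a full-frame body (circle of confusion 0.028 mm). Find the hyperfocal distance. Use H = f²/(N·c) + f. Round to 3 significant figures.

Hyperfocal distance H = f²/(N·c) + f = 28²/(20 × 0.028) + 28 = 784/0.56 + 28 ≈ 1428.0 mm ≈ 1.43 m.

1.43 m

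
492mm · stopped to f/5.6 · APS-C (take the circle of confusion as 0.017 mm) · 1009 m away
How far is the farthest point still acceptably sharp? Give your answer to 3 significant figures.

Hyperfocal distance H = f²/(N·c) + f = 492²/(5.6 × 0.017) + 492 = 242064/0.0952 + 492 ≈ 2543181.1 mm ≈ 2543 m.
Far limit Df = s·(H − f)/(H − s) = 1009000 × (2543181.1 − 492) / (2543181.1 − 1009000) = 1009000 × 2542689.1 / 1534181.1 ≈ 1672275 mm ≈ 1670 m.

1670 m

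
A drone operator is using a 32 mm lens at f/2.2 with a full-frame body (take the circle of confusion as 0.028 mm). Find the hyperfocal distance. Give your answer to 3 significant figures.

Hyperfocal distance H = f²/(N·c) + f = 32²/(2.2 × 0.028) + 32 = 1024/0.0616 + 32 ≈ 16655.4 mm ≈ 16.7 m.

16.7 m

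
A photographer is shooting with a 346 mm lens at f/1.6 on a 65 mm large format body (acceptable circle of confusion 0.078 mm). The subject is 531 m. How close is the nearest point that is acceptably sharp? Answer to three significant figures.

342 m

Hyperfocal distance H = f²/(N·c) + f = 346²/(1.6 × 0.078) + 346 = 119716/0.1248 + 346 ≈ 959608.8 mm ≈ 959.6 m.
Near limit Dn = s·(H − f)/(H + s − 2f) = 531000 × (959608.8 − 346) / (959608.8 + 531000 − 2 × 346) = 531000 × 959262.8 / 1489916.8 ≈ 341877 mm ≈ 342 m.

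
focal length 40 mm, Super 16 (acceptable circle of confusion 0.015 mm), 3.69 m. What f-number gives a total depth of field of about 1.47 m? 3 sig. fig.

Write h = H − f = f²/(N·c). The thin-lens limits are Dn = s·h/(h + (s−f)) and Df = s·h/(h − (s−f)), so DoF = Df − Dn = 2·s·(s−f)·h / (h² − (s−f)²).
That is a quadratic in h: DoF·h² − 2·s·(s−f)·h − DoF·(s−f)² = 0 ⇒ h = (s−f)·(s + √(s² + DoF²)) / DoF = 3650 × (3690 + √(3690² + 1470²)) / 1470 = 3650 × (3690 + 3972.03) / 1470 ≈ 19025 mm.
Then N = f²/(c·h) = 40² / (0.015 × 19025) = 1600 / 285.37 ≈ 5.61.

f/5.61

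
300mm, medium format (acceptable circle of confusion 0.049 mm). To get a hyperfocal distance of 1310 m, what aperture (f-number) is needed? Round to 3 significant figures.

Rearrange H = f²/(N·c) + f for N: N = f² / ((H − f)·c).
N = 300² / ((1310000 − 300) × 0.049) = 90000 / 64175 ≈ 1.40.

f/1.40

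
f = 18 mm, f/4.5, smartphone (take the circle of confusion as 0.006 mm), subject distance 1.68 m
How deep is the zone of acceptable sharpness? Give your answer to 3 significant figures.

474 mm

Hyperfocal distance H = f²/(N·c) + f = 18²/(4.5 × 0.006) + 18 = 324/0.027 + 18 ≈ 12018.0 mm ≈ 12.02 m.
Near limit Dn = s·(H − f)/(H + s − 2f) = 1680 × (12018.0 − 18) / (12018.0 + 1680 − 2 × 18) = 1680 × 12000.0 / 13662.0 ≈ 1475.63 mm.
Far limit Df = s·(H − f)/(H − s) = 1680 × (12018.0 − 18) / (12018.0 − 1680) = 1680 × 12000.0 / 10338.0 ≈ 1950.09 mm.
Depth of field = Df − Dn = 1950.09 − 1475.63 ≈ 474.46 mm.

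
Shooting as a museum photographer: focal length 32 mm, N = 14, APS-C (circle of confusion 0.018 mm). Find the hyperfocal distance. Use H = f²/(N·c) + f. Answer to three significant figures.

Hyperfocal distance H = f²/(N·c) + f = 32²/(14 × 0.018) + 32 = 1024/0.252 + 32 ≈ 4095.5 mm ≈ 4.10 m.

4.10 m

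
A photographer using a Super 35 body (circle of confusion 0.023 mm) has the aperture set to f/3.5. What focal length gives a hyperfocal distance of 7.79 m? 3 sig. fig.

From H = f²/(N·c) + f, with f ≪ H: f ≈ √(H·N·c) = √(7790 × 3.5 × 0.023) = √627.10 ≈ 25.04 mm.
The +f correction barely moves this — solving exactly, f² + N·c·f − N·c·H = 0 ⇒ f = (−N·c + √((N·c)² + 4·N·c·H))/2 = (−0.0805 + √2508.4)/2 ≈ 25.002 mm, so f ≈ 25.0 mm.

25.0 mm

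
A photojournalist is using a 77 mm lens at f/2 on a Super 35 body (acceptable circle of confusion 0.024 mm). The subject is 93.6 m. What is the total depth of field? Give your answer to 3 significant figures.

Hyperfocal distance H = f²/(N·c) + f = 77²/(2 × 0.024) + 77 = 5929/0.048 + 77 ≈ 123597.8 mm ≈ 123.6 m.
Near limit Dn = s·(H − f)/(H + s − 2f) = 93600 × (123597.8 − 77) / (123597.8 + 93600 − 2 × 77) = 93600 × 123520.8 / 217043.8 ≈ 53268 mm.
Far limit Df = s·(H − f)/(H − s) = 93600 × (123597.8 − 77) / (123597.8 − 93600) = 93600 × 123520.8 / 29997.8 ≈ 385413 mm.
Depth of field = Df − Dn = 385413 − 53268 ≈ 332145 mm ≈ 332 m.

332 m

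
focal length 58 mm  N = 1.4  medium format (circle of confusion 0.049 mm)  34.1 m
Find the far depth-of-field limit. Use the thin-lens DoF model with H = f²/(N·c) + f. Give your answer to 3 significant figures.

Hyperfocal distance H = f²/(N·c) + f = 58²/(1.4 × 0.049) + 58 = 3364/0.0686 + 58 ≈ 49095.9 mm ≈ 49.10 m.
Far limit Df = s·(H − f)/(H − s) = 34100 × (49095.9 − 58) / (49095.9 − 34100) = 34100 × 49037.9 / 14995.9 ≈ 111510 mm ≈ 112 m.

112 m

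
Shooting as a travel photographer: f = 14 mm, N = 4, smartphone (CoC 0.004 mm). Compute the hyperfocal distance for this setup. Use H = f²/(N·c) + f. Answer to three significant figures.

12.3 m

Hyperfocal distance H = f²/(N·c) + f = 14²/(4 × 0.004) + 14 = 196/0.016 + 14 ≈ 12264.0 mm ≈ 12.3 m.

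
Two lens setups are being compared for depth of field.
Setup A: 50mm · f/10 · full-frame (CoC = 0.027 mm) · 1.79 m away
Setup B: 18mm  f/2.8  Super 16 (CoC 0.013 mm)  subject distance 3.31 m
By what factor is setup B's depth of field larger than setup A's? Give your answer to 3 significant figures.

Setup A: H = 50²/(10×0.027) + 50 ≈ 9309.3 mm; DoF = Df − Dn = 2204.22 − 1506.84 ≈ 697.38 mm.
Setup B: H = 18²/(2.8×0.013) + 18 ≈ 8919.1 mm; DoF = Df − Dn = 5252.7 − 2416.3 ≈ 2836.4 mm.
Ratio = 2836.4 / 697.38 ≈ 4.07.

4.07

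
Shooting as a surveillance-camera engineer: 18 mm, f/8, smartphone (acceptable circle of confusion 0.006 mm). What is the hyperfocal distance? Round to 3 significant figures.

6.77 m

Hyperfocal distance H = f²/(N·c) + f = 18²/(8 × 0.006) + 18 = 324/0.048 + 18 ≈ 6768.0 mm ≈ 6.77 m.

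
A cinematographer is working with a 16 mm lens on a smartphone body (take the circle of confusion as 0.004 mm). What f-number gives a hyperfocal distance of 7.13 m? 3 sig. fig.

f/9

Rearrange H = f²/(N·c) + f for N: N = f² / ((H − f)·c).
N = 16² / ((7130 − 16) × 0.004) = 256 / 28.46 ≈ 9.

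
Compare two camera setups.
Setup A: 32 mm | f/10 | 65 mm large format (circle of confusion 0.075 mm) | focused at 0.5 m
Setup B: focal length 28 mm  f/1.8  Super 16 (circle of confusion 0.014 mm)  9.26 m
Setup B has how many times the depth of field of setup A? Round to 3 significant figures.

15.5

Setup A: H = 32²/(10×0.075) + 32 ≈ 1397.3 mm; DoF = Df − Dn = 760.77 − 372.36 ≈ 388.41 mm.
Setup B: H = 28²/(1.8×0.014) + 28 ≈ 31139.1 mm; DoF = Df − Dn = 13167.3 − 7141.0 ≈ 6026.3 mm.
Ratio = 6026.3 / 388.41 ≈ 15.5.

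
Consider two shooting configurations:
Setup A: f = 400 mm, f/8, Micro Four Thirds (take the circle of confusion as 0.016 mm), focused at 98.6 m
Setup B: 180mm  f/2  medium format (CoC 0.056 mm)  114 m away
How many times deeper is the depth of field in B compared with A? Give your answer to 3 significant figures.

Setup A: H = 400²/(8×0.016) + 400 ≈ 1250400.0 mm; DoF = Df − Dn = 107006 − 91418 ≈ 15588 mm.
Setup B: H = 180²/(2×0.056) + 180 ≈ 289465.7 mm; DoF = Df − Dn = 187949 − 81811 ≈ 106138 mm.
Ratio = 106138 / 15588 ≈ 6.81.

6.81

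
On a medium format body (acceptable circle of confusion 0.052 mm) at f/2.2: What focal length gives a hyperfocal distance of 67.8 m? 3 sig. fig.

88.0 mm

From H = f²/(N·c) + f, with f ≪ H: f ≈ √(H·N·c) = √(67800 × 2.2 × 0.052) = √7756.3 ≈ 88.07 mm.
Exact: f² + N·c·f − N·c·H = 0 ⇒ f = (−N·c + √((N·c)² + 4·N·c·H))/2 = (−0.1144 + √31025)/2 ≈ 88.013 mm ≈ 88.0 mm.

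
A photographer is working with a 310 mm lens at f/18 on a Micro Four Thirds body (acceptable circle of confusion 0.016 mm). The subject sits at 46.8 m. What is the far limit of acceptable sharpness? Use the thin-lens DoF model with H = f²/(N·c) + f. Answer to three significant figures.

54.4 m

Hyperfocal distance H = f²/(N·c) + f = 310²/(18 × 0.016) + 310 = 96100/0.288 + 310 ≈ 333990.6 mm ≈ 334.0 m.
Far limit Df = s·(H − f)/(H − s) = 46800 × (333990.6 − 310) / (333990.6 − 46800) = 46800 × 333680.6 / 287190.6 ≈ 54376 mm ≈ 54.4 m.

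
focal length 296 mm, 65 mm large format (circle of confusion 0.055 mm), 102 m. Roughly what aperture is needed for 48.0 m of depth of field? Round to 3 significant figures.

Write h = H − f = f²/(N·c). The thin-lens limits are Dn = s·h/(h + (s−f)) and Df = s·h/(h − (s−f)), so DoF = Df − Dn = 2·s·(s−f)·h / (h² − (s−f)²).
That is a quadratic in h: DoF·h² − 2·s·(s−f)·h − DoF·(s−f)² = 0 ⇒ h = (s−f)·(s + √(s² + DoF²)) / DoF = 101704 × (102000 + √(102000² + 48000²)) / 48000 = 101704 × (102000 + 112730) / 48000 ≈ 454977 mm.
Then N = f²/(c·h) = 296² / (0.055 × 454977) = 87616 / 25024 ≈ 3.50.

f/3.50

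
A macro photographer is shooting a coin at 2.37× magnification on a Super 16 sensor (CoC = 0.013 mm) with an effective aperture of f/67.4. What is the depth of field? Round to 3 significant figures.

At magnification m, DoF ≈ 2·N_eff·c/m² = 2 × 67.4 × 0.013 / 2.37² = 1.752 / 5.617 ≈ 0.312 mm.

0.312 mm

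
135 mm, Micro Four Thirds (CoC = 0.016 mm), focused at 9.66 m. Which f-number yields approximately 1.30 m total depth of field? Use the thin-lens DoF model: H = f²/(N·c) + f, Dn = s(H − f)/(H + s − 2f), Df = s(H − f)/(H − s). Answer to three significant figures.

f/8.01

Write h = H − f = f²/(N·c). The thin-lens limits are Dn = s·h/(h + (s−f)) and Df = s·h/(h − (s−f)), so DoF = Df − Dn = 2·s·(s−f)·h / (h² − (s−f)²).
That is a quadratic in h: DoF·h² − 2·s·(s−f)·h − DoF·(s−f)² = 0 ⇒ h = (s−f)·(s + √(s² + DoF²)) / DoF = 9525 × (9660 + √(9660² + 1300²)) / 1300 = 9525 × (9660 + 9747.08) / 1300 ≈ 142194 mm.
Then N = f²/(c·h) = 135² / (0.016 × 142194) = 18225 / 2275.1 ≈ 8.01.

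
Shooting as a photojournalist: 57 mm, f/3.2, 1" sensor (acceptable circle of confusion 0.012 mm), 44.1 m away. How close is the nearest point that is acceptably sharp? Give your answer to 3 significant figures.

29.0 m

Hyperfocal distance H = f²/(N·c) + f = 57²/(3.2 × 0.012) + 57 = 3249/0.0384 + 57 ≈ 84666.4 mm ≈ 84.67 m.
Near limit Dn = s·(H − f)/(H + s − 2f) = 44100 × (84666.4 − 57) / (84666.4 + 44100 − 2 × 57) = 44100 × 84609.4 / 128652.4 ≈ 29003 mm ≈ 29.0 m.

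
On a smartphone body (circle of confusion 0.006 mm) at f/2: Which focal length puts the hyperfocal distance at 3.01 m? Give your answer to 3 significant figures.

From H = f²/(N·c) + f, with f ≪ H: f ≈ √(H·N·c) = √(3010 × 2 × 0.006) = √36.120 ≈ 6.010 mm.
Exact: f² + N·c·f − N·c·H = 0 ⇒ f = (−N·c + √((N·c)² + 4·N·c·H))/2 = (−0.012 + √144.48)/2 ≈ 6.0040 mm ≈ 6.00 mm.

6.00 mm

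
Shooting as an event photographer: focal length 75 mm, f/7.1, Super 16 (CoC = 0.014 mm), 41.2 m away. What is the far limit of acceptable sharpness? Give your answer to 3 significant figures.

Hyperfocal distance H = f²/(N·c) + f = 75²/(7.1 × 0.014) + 75 = 5625/0.0994 + 75 ≈ 56664.5 mm ≈ 56.66 m.
Far limit Df = s·(H − f)/(H − s) = 41200 × (56664.5 − 75) / (56664.5 − 41200) = 41200 × 56589.5 / 15464.5 ≈ 150764 mm ≈ 151 m.

151 m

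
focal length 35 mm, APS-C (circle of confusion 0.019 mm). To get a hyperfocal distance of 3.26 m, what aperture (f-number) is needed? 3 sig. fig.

Rearrange H = f²/(N·c) + f for N: N = f² / ((H − f)·c).
N = 35² / ((3260 − 35) × 0.019) = 1225 / 61.27 ≈ 20.

f/20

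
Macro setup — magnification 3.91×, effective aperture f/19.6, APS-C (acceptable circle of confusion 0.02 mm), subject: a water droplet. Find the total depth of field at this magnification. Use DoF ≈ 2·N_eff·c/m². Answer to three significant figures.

0.0513 mm

At magnification m, DoF ≈ 2·N_eff·c/m² = 2 × 19.6 × 0.02 / 3.91² = 0.784 / 15.29 ≈ 0.0513 mm.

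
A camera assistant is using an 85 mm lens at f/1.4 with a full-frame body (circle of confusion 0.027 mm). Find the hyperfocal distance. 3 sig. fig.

Hyperfocal distance H = f²/(N·c) + f = 85²/(1.4 × 0.027) + 85 = 7225/0.0378 + 85 ≈ 191222.6 mm ≈ 191 m.

191 m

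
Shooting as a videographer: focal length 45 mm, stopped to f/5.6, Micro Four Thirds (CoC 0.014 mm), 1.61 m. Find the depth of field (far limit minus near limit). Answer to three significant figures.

Hyperfocal distance H = f²/(N·c) + f = 45²/(5.6 × 0.014) + 45 = 2025/0.0784 + 45 ≈ 25874.1 mm ≈ 25.87 m.
Near limit Dn = s·(H − f)/(H + s − 2f) = 1610 × (25874.1 − 45) / (25874.1 + 1610 − 2 × 45) = 1610 × 25829.1 / 27394.1 ≈ 1518.02 mm.
Far limit Df = s·(H − f)/(H − s) = 1610 × (25874.1 − 45) / (25874.1 − 1610) = 1610 × 25829.1 / 24264.1 ≈ 1713.84 mm.
Depth of field = Df − Dn = 1713.84 − 1518.02 ≈ 195.82 mm.

196 mm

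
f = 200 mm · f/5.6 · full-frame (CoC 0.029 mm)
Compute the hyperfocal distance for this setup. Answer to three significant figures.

247 m

Hyperfocal distance H = f²/(N·c) + f = 200²/(5.6 × 0.029) + 200 = 40000/0.1624 + 200 ≈ 246505.4 mm ≈ 247 m.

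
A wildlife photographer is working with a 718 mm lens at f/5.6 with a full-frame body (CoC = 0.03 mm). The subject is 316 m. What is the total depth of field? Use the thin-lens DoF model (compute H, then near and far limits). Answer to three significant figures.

65.6 m

Hyperfocal distance H = f²/(N·c) + f = 718²/(5.6 × 0.03) + 718 = 515524/0.168 + 718 ≈ 3069313.2 mm ≈ 3069 m.
Near limit Dn = s·(H − f)/(H + s − 2f) = 316000 × (3069313.2 − 718) / (3069313.2 + 316000 − 2 × 718) = 316000 × 3068595.2 / 3383877.2 ≈ 286558 mm.
Far limit Df = s·(H − f)/(H − s) = 316000 × (3069313.2 − 718) / (3069313.2 − 316000) = 316000 × 3068595.2 / 2753313.2 ≈ 352185 mm.
Depth of field = Df − Dn = 352185 − 286558 ≈ 65627 mm ≈ 65.6 m.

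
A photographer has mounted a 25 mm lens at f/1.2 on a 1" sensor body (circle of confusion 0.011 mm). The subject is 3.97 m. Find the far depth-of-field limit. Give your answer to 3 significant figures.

4.33 m

Hyperfocal distance H = f²/(N·c) + f = 25²/(1.2 × 0.011) + 25 = 625/0.0132 + 25 ≈ 47373.5 mm ≈ 47.37 m.
Far limit Df = s·(H − f)/(H − s) = 3970 × (47373.5 − 25) / (47373.5 − 3970) = 3970 × 47348.5 / 43403.5 ≈ 4330.8 mm ≈ 4.33 m.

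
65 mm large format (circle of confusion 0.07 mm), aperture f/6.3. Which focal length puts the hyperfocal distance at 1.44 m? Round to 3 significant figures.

From H = f²/(N·c) + f, with f ≪ H: f ≈ √(H·N·c) = √(1440 × 6.3 × 0.07) = √635.04 ≈ 25.20 mm.
Exact: f² + N·c·f − N·c·H = 0 ⇒ f = (−N·c + √((N·c)² + 4·N·c·H))/2 = (−0.441 + √2540.4)/2 ≈ 24.980 mm ≈ 25.0 mm.

25.0 mm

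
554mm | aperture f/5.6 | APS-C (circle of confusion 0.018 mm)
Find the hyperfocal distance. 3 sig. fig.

3050 m

Hyperfocal distance H = f²/(N·c) + f = 554²/(5.6 × 0.018) + 554 = 306916/0.1008 + 554 ≈ 3045355.6 mm ≈ 3050 m.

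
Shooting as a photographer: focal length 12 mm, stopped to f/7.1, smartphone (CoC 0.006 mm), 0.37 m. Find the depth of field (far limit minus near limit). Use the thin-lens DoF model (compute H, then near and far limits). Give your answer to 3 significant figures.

79.3 mm

Hyperfocal distance H = f²/(N·c) + f = 12²/(7.1 × 0.006) + 12 = 144/0.0426 + 12 ≈ 3392.3 mm ≈ 3.392 m.
Near limit Dn = s·(H − f)/(H + s − 2f) = 370 × (3392.3 − 12) / (3392.3 + 370 − 2 × 12) = 370 × 3380.3 / 3738.3 ≈ 334.567 mm.
Far limit Df = s·(H − f)/(H − s) = 370 × (3392.3 − 12) / (3392.3 − 370) = 370 × 3380.3 / 3022.3 ≈ 413.828 mm.
Depth of field = Df − Dn = 413.828 − 334.567 ≈ 79.261 mm.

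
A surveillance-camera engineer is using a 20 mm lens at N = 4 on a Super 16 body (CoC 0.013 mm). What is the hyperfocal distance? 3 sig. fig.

Hyperfocal distance H = f²/(N·c) + f = 20²/(4 × 0.013) + 20 = 400/0.052 + 20 ≈ 7712.3 mm ≈ 7.71 m.

7.71 m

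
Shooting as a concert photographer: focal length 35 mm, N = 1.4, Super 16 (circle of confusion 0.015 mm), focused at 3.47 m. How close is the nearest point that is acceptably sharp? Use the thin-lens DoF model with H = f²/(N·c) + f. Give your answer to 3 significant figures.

3.28 m

Hyperfocal distance H = f²/(N·c) + f = 35²/(1.4 × 0.015) + 35 = 1225/0.021 + 35 ≈ 58368.3 mm ≈ 58.37 m.
Near limit Dn = s·(H − f)/(H + s − 2f) = 3470 × (58368.3 − 35) / (58368.3 + 3470 − 2 × 35) = 3470 × 58333.3 / 61768.3 ≈ 3277.0 mm ≈ 3.28 m.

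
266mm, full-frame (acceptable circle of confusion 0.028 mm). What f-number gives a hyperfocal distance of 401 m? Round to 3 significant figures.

f/6.31

Rearrange H = f²/(N·c) + f for N: N = f² / ((H − f)·c).
N = 266² / ((401000 − 266) × 0.028) = 70756 / 11221 ≈ 6.31.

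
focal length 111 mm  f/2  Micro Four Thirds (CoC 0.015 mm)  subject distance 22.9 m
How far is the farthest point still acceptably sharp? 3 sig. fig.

Hyperfocal distance H = f²/(N·c) + f = 111²/(2 × 0.015) + 111 = 12321/0.03 + 111 ≈ 410811.0 mm ≈ 410.8 m.
Far limit Df = s·(H − f)/(H − s) = 22900 × (410811.0 − 111) / (410811.0 − 22900) = 22900 × 410700.0 / 387911.0 ≈ 24245 mm ≈ 24.2 m.

24.2 m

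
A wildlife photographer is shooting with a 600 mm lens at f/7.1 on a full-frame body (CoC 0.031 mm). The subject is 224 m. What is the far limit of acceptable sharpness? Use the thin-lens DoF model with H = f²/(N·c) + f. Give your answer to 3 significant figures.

Hyperfocal distance H = f²/(N·c) + f = 600²/(7.1 × 0.031) + 600 = 360000/0.2201 + 600 ≈ 1636220.2 mm ≈ 1636 m.
Far limit Df = s·(H − f)/(H − s) = 224000 × (1636220.2 − 600) / (1636220.2 − 224000) = 224000 × 1635620.2 / 1412220.2 ≈ 259435 mm ≈ 259 m.

259 m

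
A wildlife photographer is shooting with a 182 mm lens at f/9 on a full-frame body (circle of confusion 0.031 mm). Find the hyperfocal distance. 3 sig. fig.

Hyperfocal distance H = f²/(N·c) + f = 182²/(9 × 0.031) + 182 = 33124/0.279 + 182 ≈ 118906.0 mm ≈ 119 m.

119 m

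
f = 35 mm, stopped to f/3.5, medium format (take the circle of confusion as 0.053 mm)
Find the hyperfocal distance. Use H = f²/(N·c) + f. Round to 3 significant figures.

6.64 m

Hyperfocal distance H = f²/(N·c) + f = 35²/(3.5 × 0.053) + 35 = 1225/0.1855 + 35 ≈ 6638.8 mm ≈ 6.64 m.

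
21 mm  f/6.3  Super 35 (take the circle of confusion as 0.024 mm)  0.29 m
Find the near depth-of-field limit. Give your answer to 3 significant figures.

266 mm

Hyperfocal distance H = f²/(N·c) + f = 21²/(6.3 × 0.024) + 21 = 441/0.1512 + 21 ≈ 2937.7 mm ≈ 2.938 m.
Near limit Dn = s·(H − f)/(H + s − 2f) = 290 × (2937.7 − 21) / (2937.7 + 290 − 2 × 21) = 290 × 2916.7 / 3185.7 ≈ 265.51 mm.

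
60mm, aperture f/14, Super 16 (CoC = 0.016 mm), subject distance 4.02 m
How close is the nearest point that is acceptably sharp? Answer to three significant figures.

Hyperfocal distance H = f²/(N·c) + f = 60²/(14 × 0.016) + 60 = 3600/0.224 + 60 ≈ 16131.4 mm ≈ 16.13 m.
Near limit Dn = s·(H − f)/(H + s − 2f) = 4020 × (16131.4 − 60) / (16131.4 + 4020 − 2 × 60) = 4020 × 16071.4 / 20031.4 ≈ 3225.3 mm ≈ 3.23 m.

3.23 m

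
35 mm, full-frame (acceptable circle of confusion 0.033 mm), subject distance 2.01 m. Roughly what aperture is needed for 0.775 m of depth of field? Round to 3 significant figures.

Write h = H − f = f²/(N·c). The thin-lens limits are Dn = s·h/(h + (s−f)) and Df = s·h/(h − (s−f)), so DoF = Df − Dn = 2·s·(s−f)·h / (h² − (s−f)²).
That is a quadratic in h: DoF·h² − 2·s·(s−f)·h − DoF·(s−f)² = 0 ⇒ h = (s−f)·(s + √(s² + DoF²)) / DoF = 1975 × (2010 + √(2010² + 775²)) / 775 = 1975 × (2010 + 2154.23) / 775 ≈ 10612 mm.
Then N = f²/(c·h) = 35² / (0.033 × 10612) = 1225 / 350.20 ≈ 3.50.

f/3.50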